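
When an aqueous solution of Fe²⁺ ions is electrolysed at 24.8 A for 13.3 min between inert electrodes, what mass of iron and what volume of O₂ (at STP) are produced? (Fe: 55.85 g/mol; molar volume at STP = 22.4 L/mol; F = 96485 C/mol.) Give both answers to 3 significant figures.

Q = 24.8 × 798 = 19790 C; n(e⁻) = 19790 / 96485 = 0.2051 mol
Cathode: Fe²⁺ + 2e⁻ → Fe → n(Fe) = 0.2051/2 = 0.1026 mol → 5.73 g
Anode: 2H₂O → O₂ + 4H⁺ + 4e⁻ → n(O₂) = 0.2051/4 = 0.05128 mol → 1.15 L

5.73 g Fe; 1.15 L O₂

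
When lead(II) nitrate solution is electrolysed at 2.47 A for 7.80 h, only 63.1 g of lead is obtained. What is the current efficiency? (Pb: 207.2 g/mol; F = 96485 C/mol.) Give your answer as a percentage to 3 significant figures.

Q = 2.47 × 28080 = 69360 C
n(e⁻) = 69360 / 96485 = 0.7189 mol
Pb²⁺ + 2e⁻ → Pb, so theoretical n(Pb) = 0.3595 mol → 74.49 g
Efficiency = 63.1 / 74.49 = 0.8471 = 84.7%

84.7%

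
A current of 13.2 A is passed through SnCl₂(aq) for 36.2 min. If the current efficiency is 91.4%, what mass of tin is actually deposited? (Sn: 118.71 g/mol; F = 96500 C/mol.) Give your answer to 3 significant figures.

16.1 g

Q = 13.2 × 2172 = 28670 C
n(e⁻) = 28670 / 96500 = 0.2971 mol
Sn²⁺ + 2e⁻ → Sn, so theoretical m(Sn) = 0.1486 × 118.71 = 17.64 g
Actual mass = 91.4% × 17.64 = 16.1 g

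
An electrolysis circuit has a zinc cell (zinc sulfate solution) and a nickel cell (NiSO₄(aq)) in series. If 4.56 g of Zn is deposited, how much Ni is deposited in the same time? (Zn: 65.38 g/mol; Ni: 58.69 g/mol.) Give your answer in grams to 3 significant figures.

n(Zn) = 4.56 / 65.38 = 0.06975 mol
Zn²⁺ + 2e⁻ → Zn, so n(e⁻) = 2 × 0.06975 = 0.1395 mol
Same current for the same time ⇒ same n(e⁻) = 0.1395 mol in both cells.
Ni²⁺ + 2e⁻ → Ni, so n(Ni) = 0.1395 / 2 = 0.06975 mol
m(Ni) = 0.06975 × 58.69 = 4.09 g

4.09 g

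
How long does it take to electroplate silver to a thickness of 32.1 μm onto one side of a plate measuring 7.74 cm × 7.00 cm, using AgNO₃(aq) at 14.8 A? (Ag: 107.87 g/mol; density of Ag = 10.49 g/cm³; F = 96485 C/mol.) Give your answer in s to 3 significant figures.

110 s

Plated area = 7.74 × 7.00 = 54.18 cm²
Volume = 54.18 × 32.1×10⁻⁴ cm = 0.1739 cm³
m(Ag) = 0.1739 × 10.49 = 1.824 g
n(Ag) = 1.824 / 107.87 = 0.01691 mol; n(e⁻) = 0.01691 mol
Q = 0.01691 × 96485 = 1632 C
t = 1632 / 14.8 = 110.3 s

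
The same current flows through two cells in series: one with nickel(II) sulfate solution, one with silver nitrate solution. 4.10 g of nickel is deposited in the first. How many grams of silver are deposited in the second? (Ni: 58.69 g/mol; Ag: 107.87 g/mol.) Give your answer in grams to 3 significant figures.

15.1 g

n(Ni) = 4.10 / 58.69 = 0.06986 mol
Ni²⁺ + 2e⁻ → Ni, so n(e⁻) = 2 × 0.06986 = 0.1397 mol
The cells are in series, so the same charge (and hence the same n(e⁻) = 0.1397 mol) passes through both.
Ag⁺ + e⁻ → Ag, so n(Ag) = 0.1397 mol
m(Ag) = 0.1397 × 107.87 = 15.1 g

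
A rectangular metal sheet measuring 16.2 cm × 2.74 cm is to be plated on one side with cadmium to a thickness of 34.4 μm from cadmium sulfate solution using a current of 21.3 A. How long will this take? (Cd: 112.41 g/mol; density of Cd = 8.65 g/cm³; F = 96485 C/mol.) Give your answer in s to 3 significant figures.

106 s

Plated area = 16.2 × 2.74 = 44.39 cm²
Volume = 44.39 × 34.4×10⁻⁴ cm = 0.1527 cm³
m(Cd) = 0.1527 × 8.65 = 1.321 g
n(Cd) = 1.321 / 112.41 = 0.01175 mol; n(e⁻) = 2 × 0.01175 = 0.02350 mol
Q = 0.02350 × 96485 = 2267 C
t = 2267 / 21.3 = 106.4 s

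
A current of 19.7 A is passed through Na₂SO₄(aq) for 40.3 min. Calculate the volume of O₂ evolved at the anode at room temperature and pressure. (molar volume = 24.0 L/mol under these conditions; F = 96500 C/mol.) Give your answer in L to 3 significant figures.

Q = It = 19.7 × 2418 = 47630 C
n(e⁻) = Q/F = 47630/96500 = 0.4936 mol
2H₂O → O₂ + 4H⁺ + 4e⁻, so n(O₂) = 0.4936 / 4 = 0.1234 mol
V = 0.1234 × 24.0 = 2.962 L

2.96 L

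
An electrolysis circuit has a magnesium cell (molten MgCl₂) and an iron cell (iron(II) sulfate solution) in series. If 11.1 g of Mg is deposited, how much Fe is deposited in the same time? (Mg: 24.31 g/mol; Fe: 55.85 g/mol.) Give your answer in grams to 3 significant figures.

25.5 g

n(Mg) = 11.1 / 24.31 = 0.4566 mol
Mg²⁺ + 2e⁻ → Mg, so n(e⁻) = 2 × 0.4566 = 0.9132 mol
The cells are in series, so the same charge (and hence the same n(e⁻) = 0.9132 mol) passes through both.
Fe²⁺ + 2e⁻ → Fe, so n(Fe) = 0.9132 / 2 = 0.4566 mol
m(Fe) = 0.4566 × 55.85 = 25.5 g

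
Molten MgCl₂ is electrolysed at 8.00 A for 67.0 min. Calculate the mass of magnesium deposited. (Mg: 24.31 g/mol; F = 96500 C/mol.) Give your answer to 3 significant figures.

Q = 8.00 A × 4020 s = 32160 C
Moles of electrons = 32160 / 96500 = 0.3333 mol
Mg²⁺ + 2e⁻ → Mg, so n(Mg) = 0.3333 / 2 = 0.1667 mol
m = 0.1667 × 24.31 = 4.05 g

4.05 g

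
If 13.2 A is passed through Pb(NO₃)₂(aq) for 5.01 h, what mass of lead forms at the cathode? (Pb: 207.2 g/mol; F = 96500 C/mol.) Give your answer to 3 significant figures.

Q = 13.2 A × 18036 s = 2.381×10^5 C
n(e⁻) = Q/F = 2.381×10^5/96500 = 2.467 mol
Pb²⁺ + 2e⁻ → Pb, so n(Pb) = 2.467 / 2 = 1.234 mol
m = 1.234 × 207.2 = 256 g

256 g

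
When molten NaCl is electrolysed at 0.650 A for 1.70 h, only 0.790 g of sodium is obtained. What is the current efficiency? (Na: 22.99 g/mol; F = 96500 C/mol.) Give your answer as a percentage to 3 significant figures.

83.4%

Q = 0.650 × 6120 = 3978 C
n(e⁻) = 3978 / 96500 = 0.04122 mol
Na⁺ + e⁻ → Na, so theoretical n(Na) = 0.04122 mol → 0.9476 g
Efficiency = 0.790 / 0.9476 = 0.8337 = 83.4%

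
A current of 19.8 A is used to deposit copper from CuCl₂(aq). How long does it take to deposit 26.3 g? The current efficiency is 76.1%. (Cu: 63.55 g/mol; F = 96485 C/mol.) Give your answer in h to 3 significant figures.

n(Cu) = 26.3 / 63.55 = 0.4138 mol
Cu²⁺ + 2e⁻ → Cu, so n(e⁻) = 2 × 0.4138 = 0.8276 mol
Q = 0.8276 × 96485 / 0.761 = 1.049×10^5 C
t = Q / I = 1.049×10^5 / 19.8 = 5298 s = 1.47 h

1.47 h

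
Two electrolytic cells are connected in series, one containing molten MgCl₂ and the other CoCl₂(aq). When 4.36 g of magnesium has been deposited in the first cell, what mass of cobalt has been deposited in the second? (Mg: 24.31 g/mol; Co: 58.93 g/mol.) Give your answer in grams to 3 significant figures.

10.6 g

n(Mg) = 4.36 / 24.31 = 0.1794 mol
Mg²⁺ + 2e⁻ → Mg, so n(e⁻) = 2 × 0.1794 = 0.3588 mol
The cells are in series, so the same charge (and hence the same n(e⁻) = 0.3588 mol) passes through both.
Co²⁺ + 2e⁻ → Co, so n(Co) = 0.3588 / 2 = 0.1794 mol
m(Co) = 0.1794 × 58.93 = 10.6 g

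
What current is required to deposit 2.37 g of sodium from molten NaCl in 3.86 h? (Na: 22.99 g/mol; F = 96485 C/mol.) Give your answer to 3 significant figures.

n(Na) = 2.37 / 22.99 = 0.1031 mol
Na⁺ + e⁻ → Na, so n(e⁻) = 0.1031 mol
Q = 0.1031 × 96485 = 9948 C
I = Q / t = 9948 / 13896 s = 0.716 A

0.716 A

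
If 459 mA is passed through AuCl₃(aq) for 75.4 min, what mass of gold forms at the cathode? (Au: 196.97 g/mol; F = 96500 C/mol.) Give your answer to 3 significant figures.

Q = 0.459 A × 4524 s = 2077 C
n(e⁻) = 2077 / 96500 = 0.02152 mol
Au³⁺ + 3e⁻ → Au, so n(Au) = 0.02152 / 3 = 0.007173 mol
m = 0.007173 × 196.97 = 1.41 g

1.41 g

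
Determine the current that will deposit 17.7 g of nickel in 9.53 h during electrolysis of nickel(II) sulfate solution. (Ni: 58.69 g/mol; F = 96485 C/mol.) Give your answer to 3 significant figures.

n(Ni) = 17.7 / 58.69 = 0.3016 mol
Ni²⁺ + 2e⁻ → Ni, so n(e⁻) = 2 × 0.3016 = 0.6032 mol
Q = 0.6032 × 96485 = 58200 C
I = Q / t = 58200 / 34308 s = 1.70 A

1.70 A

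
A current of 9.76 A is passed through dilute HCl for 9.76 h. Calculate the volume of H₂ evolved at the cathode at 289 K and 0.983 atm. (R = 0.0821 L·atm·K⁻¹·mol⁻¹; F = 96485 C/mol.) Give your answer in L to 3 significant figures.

Q = It = 9.76 × 35136 = 3.429×10^5 C
n(e⁻) = 3.429×10^5 / 96485 = 3.554 mol
2H⁺ + 2e⁻ → H₂, so n(H₂) = 3.554 / 2 = 1.777 mol
V = nRT/P = 1.777 × 0.0821 × 289 / 0.983 = 42.89 L

42.9 L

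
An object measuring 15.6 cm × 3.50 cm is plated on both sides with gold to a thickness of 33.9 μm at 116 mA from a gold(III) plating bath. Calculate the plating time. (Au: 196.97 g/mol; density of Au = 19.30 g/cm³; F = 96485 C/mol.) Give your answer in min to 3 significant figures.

Plated area = 2 × 15.6 × 3.50 = 109.2 cm²
Volume = 109.2 × 33.9×10⁻⁴ cm = 0.3702 cm³
m(Au) = 0.3702 × 19.30 = 7.145 g
n(Au) = 7.145 / 196.97 = 0.03627 mol; n(e⁻) = 3 × 0.03627 = 0.1088 mol
Q = 0.1088 × 96485 = 10500 C
t = 10500 / 0.116 = 90520 s = 1510 min

1510 min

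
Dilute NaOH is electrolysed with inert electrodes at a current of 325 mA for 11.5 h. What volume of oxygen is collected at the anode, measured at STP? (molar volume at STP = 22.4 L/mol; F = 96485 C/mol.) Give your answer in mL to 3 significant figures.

Charge passed = 0.325 × 41400 = 13460 C
Moles of electrons = 13460 / 96485 = 0.1395 mol
2H₂O → O₂ + 4H⁺ + 4e⁻, so n(O₂) = 0.1395 / 4 = 0.03488 mol
V = 0.03488 × 22.4 = 0.7813 L
= 781 mL

781 mL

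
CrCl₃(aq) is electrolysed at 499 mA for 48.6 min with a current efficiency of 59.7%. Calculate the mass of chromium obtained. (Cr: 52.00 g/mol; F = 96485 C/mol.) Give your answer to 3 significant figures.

0.156 g

Q = 0.499 × 2916 = 1455 C
n(e⁻) = 1455 / 96485 = 0.01508 mol
Cr³⁺ + 3e⁻ → Cr, so theoretical m(Cr) = 0.005027 × 52.00 = 0.2614 g
Actual mass = 59.7% × 0.2614 = 0.156 g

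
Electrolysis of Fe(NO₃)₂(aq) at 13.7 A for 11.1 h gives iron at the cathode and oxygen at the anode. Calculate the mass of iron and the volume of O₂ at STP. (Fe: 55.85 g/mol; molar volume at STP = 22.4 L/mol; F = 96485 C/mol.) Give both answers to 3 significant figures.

158 g Fe; 31.8 L O₂

Q = 13.7 × 39960 = 5.475×10^5 C; n(e⁻) = 5.475×10^5 / 96485 = 5.674 mol
Cathode: Fe²⁺ + 2e⁻ → Fe → n(Fe) = 5.674/2 = 2.837 mol → 158 g
Anode: 2H₂O → O₂ + 4H⁺ + 4e⁻ → n(O₂) = 5.674/4 = 1.419 mol → 31.8 L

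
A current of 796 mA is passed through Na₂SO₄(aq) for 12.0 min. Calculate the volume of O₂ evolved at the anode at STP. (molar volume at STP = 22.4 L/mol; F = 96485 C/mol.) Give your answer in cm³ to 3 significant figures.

Charge passed = 0.796 × 720 = 573.1 C
n(e⁻) = Q/F = 573.1/96485 = 0.005940 mol
2H₂O → O₂ + 4H⁺ + 4e⁻, so n(O₂) = 0.005940 / 4 = 0.001485 mol
V = 0.001485 × 22.4 = 0.03326 L
= 33.3 cm³

33.3 cm³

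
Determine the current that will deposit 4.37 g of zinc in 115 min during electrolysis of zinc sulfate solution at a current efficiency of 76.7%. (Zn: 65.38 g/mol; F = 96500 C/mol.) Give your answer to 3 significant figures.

n(Zn) = 4.37 / 65.38 = 0.06684 mol
Zn²⁺ + 2e⁻ → Zn, so n(e⁻) = 2 × 0.06684 = 0.1337 mol
Q = 0.1337 × 96500 / 0.767 = 16820 C
I = Q / t = 16820 / 6900 s = 2.44 A

2.44 A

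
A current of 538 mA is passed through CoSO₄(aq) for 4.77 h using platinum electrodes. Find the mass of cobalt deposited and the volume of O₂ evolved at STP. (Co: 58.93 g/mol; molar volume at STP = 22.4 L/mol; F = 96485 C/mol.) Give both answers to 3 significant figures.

2.82 g Co; 0.536 L O₂

Q = 0.538 × 17172 = 9239 C; n(e⁻) = 9239 / 96485 = 0.09576 mol
Cathode: Co²⁺ + 2e⁻ → Co → n(Co) = 0.09576/2 = 0.04788 mol → 2.82 g
Anode: 2H₂O → O₂ + 4H⁺ + 4e⁻ → n(O₂) = 0.09576/4 = 0.02394 mol → 0.536 L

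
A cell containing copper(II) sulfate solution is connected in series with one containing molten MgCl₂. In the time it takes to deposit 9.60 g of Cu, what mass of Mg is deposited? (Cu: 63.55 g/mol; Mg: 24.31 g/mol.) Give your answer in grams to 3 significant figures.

n(Cu) = 9.60 / 63.55 = 0.1511 mol
Cu²⁺ + 2e⁻ → Cu, so n(e⁻) = 2 × 0.1511 = 0.3022 mol
In series, the same 0.3022 mol of electrons flows through the second cell.
Mg²⁺ + 2e⁻ → Mg, so n(Mg) = 0.3022 / 2 = 0.1511 mol
m(Mg) = 0.1511 × 24.31 = 3.67 g

3.67 g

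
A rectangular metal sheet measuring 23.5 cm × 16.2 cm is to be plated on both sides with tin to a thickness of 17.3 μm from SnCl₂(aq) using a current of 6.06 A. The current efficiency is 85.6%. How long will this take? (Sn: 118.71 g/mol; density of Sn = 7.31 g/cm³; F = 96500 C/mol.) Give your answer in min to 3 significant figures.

Plated area = 2 × 23.5 × 16.2 = 761.4 cm²
Volume = 761.4 × 17.3×10⁻⁴ cm = 1.317 cm³
m(Sn) = 1.317 × 7.31 = 9.627 g
n(Sn) = 9.627 / 118.71 = 0.08110 mol; n(e⁻) = 2 × 0.08110 = 0.1622 mol
Q = 0.1622 × 96500 / 0.856 = 18290 C
t = 18290 / 6.06 = 3018 s = 50.3 min

50.3 min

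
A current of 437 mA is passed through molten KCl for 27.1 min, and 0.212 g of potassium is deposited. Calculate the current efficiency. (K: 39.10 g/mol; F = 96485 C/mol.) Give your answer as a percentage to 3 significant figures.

73.6%

Q = 0.437 × 1626 = 710.6 C
n(e⁻) = 710.6 / 96485 = 0.007365 mol
K⁺ + e⁻ → K, so theoretical n(K) = 0.007365 mol → 0.2880 g
Efficiency = 0.212 / 0.2880 = 0.7361 = 73.6%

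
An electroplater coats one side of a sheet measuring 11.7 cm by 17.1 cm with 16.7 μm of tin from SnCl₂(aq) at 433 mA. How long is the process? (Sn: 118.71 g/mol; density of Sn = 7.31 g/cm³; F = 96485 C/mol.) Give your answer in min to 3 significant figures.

153 min

Plated area = 11.7 × 17.1 = 200.1 cm²
Volume = 200.1 × 16.7×10⁻⁴ cm = 0.3342 cm³
m(Sn) = 0.3342 × 7.31 = 2.443 g
n(Sn) = 2.443 / 118.71 = 0.02058 mol; n(e⁻) = 2 × 0.02058 = 0.04116 mol
Q = 0.04116 × 96485 = 3971 C
t = 3971 / 0.433 = 9171 s = 153 min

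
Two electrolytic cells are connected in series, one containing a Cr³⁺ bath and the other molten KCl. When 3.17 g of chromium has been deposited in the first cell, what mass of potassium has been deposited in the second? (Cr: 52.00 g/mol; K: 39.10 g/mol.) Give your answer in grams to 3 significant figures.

7.15 g

n(Cr) = 3.17 / 52.00 = 0.06096 mol
Cr³⁺ + 3e⁻ → Cr, so n(e⁻) = 3 × 0.06096 = 0.1829 mol
In series, the same 0.1829 mol of electrons flows through the second cell.
K⁺ + e⁻ → K, so n(K) = 0.1829 mol
m(K) = 0.1829 × 39.10 = 7.15 g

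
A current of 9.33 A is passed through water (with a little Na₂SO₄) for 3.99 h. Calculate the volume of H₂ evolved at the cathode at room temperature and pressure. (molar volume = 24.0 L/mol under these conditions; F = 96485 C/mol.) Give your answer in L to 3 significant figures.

16.7 L

Q = 9.33 A × 14364 s = 1.340×10^5 C
n(e⁻) = Q/F = 1.340×10^5/96485 = 1.389 mol
2H⁺ + 2e⁻ → H₂, so n(H₂) = 1.389 / 2 = 0.6945 mol
V = 0.6945 × 24.0 = 16.67 L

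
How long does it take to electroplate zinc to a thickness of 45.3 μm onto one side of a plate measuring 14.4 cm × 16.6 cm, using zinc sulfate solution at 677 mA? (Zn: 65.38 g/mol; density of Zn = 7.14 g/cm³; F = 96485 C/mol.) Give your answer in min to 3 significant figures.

562 min

Plated area = 14.4 × 16.6 = 239.0 cm²
Volume = 239.0 × 45.3×10⁻⁴ cm = 1.083 cm³
m(Zn) = 1.083 × 7.14 = 7.733 g
n(Zn) = 7.733 / 65.38 = 0.1183 mol; n(e⁻) = 2 × 0.1183 = 0.2366 mol
Q = 0.2366 × 96485 = 22830 C
t = 22830 / 0.677 = 33720 s = 562 min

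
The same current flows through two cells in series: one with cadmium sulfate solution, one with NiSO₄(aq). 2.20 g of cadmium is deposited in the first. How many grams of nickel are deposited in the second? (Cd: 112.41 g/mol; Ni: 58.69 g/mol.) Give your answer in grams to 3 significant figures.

1.15 g

n(Cd) = 2.20 / 112.41 = 0.01957 mol
Cd²⁺ + 2e⁻ → Cd, so n(e⁻) = 2 × 0.01957 = 0.03914 mol
The cells are in series, so the same charge (and hence the same n(e⁻) = 0.03914 mol) passes through both.
Ni²⁺ + 2e⁻ → Ni, so n(Ni) = 0.03914 / 2 = 0.01957 mol
m(Ni) = 0.01957 × 58.69 = 1.15 g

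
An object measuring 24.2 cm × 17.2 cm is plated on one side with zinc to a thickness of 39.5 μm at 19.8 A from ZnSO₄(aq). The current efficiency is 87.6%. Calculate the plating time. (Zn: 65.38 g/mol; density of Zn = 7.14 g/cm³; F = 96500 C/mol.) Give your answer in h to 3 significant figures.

0.555 h

Plated area = 24.2 × 17.2 = 416.2 cm²
Volume = 416.2 × 39.5×10⁻⁴ cm = 1.644 cm³
m(Zn) = 1.644 × 7.14 = 11.74 g
n(Zn) = 11.74 / 65.38 = 0.1796 mol; n(e⁻) = 2 × 0.1796 = 0.3592 mol
Q = 0.3592 × 96500 / 0.876 = 39570 C
t = 39570 / 19.8 = 1998 s = 0.555 h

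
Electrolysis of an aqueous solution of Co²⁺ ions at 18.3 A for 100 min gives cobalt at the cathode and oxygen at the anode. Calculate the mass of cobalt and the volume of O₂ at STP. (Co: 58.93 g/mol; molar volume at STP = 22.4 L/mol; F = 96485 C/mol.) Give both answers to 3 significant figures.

33.5 g Co; 6.37 L O₂

Q = 18.3 × 6000 = 1.098×10^5 C; n(e⁻) = 1.098×10^5 / 96485 = 1.138 mol
Cathode: Co²⁺ + 2e⁻ → Co → n(Co) = 1.138/2 = 0.5690 mol → 33.5 g
Anode: 2H₂O → O₂ + 4H⁺ + 4e⁻ → n(O₂) = 1.138/4 = 0.2845 mol → 6.37 L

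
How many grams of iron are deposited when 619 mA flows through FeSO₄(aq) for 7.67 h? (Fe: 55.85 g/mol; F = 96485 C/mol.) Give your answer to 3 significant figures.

4.95 g

Charge passed = 0.619 × 27612 = 17090 C
Moles of electrons = 17090 / 96485 = 0.1771 mol
Fe²⁺ + 2e⁻ → Fe, so n(Fe) = 0.1771 / 2 = 0.08855 mol
m = 0.08855 × 55.85 = 4.95 g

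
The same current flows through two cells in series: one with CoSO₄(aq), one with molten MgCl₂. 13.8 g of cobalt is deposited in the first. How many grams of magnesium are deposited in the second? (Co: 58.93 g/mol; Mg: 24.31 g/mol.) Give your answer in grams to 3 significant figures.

5.69 g

n(Co) = 13.8 / 58.93 = 0.2342 mol
Co²⁺ + 2e⁻ → Co, so n(e⁻) = 2 × 0.2342 = 0.4684 mol
The cells are in series, so the same charge (and hence the same n(e⁻) = 0.4684 mol) passes through both.
Mg²⁺ + 2e⁻ → Mg, so n(Mg) = 0.4684 / 2 = 0.2342 mol
m(Mg) = 0.2342 × 24.31 = 5.69 g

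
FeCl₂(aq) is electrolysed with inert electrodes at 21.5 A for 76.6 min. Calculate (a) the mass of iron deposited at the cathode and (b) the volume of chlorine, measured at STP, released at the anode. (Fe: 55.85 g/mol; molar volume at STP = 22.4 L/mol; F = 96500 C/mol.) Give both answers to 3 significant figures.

Q = 21.5 × 4596 = 98810 C; n(e⁻) = 98810 / 96500 = 1.024 mol
Cathode: Fe²⁺ + 2e⁻ → Fe → n(Fe) = 1.024/2 = 0.5120 mol → 28.6 g
Anode: 2Cl⁻ → Cl₂ + 2e⁻ → n(Cl₂) = 1.024/2 = 0.5120 mol → 11.5 L

28.6 g Fe; 11.5 L Cl₂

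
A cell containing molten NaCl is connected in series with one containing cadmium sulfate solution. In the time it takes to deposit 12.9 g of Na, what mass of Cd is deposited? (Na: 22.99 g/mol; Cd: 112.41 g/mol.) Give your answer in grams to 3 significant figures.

n(Na) = 12.9 / 22.99 = 0.5611 mol
Na⁺ + e⁻ → Na, so n(e⁻) = 0.5611 mol
Same current for the same time ⇒ same n(e⁻) = 0.5611 mol in both cells.
Cd²⁺ + 2e⁻ → Cd, so n(Cd) = 0.5611 / 2 = 0.2806 mol
m(Cd) = 0.2806 × 112.41 = 31.5 g

31.5 g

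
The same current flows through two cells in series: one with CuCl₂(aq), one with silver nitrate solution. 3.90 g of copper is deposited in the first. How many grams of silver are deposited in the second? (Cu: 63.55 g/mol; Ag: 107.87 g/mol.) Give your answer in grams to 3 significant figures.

n(Cu) = 3.90 / 63.55 = 0.06137 mol
Cu²⁺ + 2e⁻ → Cu, so n(e⁻) = 2 × 0.06137 = 0.1227 mol
Since the cells are in series, n(e⁻) in the Ag cell is also 0.1227 mol.
Ag⁺ + e⁻ → Ag, so n(Ag) = 0.1227 mol
m(Ag) = 0.1227 × 107.87 = 13.2 g

13.2 g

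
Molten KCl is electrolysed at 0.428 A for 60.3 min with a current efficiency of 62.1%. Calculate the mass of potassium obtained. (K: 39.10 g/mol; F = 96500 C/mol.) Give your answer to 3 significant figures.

0.390 g

Q = 0.428 × 3618 = 1549 C
n(e⁻) = 1549 / 96500 = 0.01605 mol
K⁺ + e⁻ → K, so theoretical m(K) = 0.01605 × 39.10 = 0.6276 g
Actual mass = 62.1% × 0.6276 = 0.390 g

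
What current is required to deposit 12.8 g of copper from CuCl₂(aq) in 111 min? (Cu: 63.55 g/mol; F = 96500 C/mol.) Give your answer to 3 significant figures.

5.84 A

n(Cu) = 12.8 / 63.55 = 0.2014 mol
Cu²⁺ + 2e⁻ → Cu, so n(e⁻) = 2 × 0.2014 = 0.4028 mol
Q = 0.4028 × 96500 = 38870 C
I = Q / t = 38870 / 6660 s = 5.84 A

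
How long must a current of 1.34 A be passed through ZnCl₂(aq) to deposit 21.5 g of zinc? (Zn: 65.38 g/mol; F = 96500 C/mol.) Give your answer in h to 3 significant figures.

n(Zn) = 21.5 / 65.38 = 0.3288 mol
Zn²⁺ + 2e⁻ → Zn, so n(e⁻) = 2 × 0.3288 = 0.6576 mol
Q = 0.6576 × 96500 = 63460 C
t = Q / I = 63460 / 1.34 = 47360 s = 13.2 h

13.2 h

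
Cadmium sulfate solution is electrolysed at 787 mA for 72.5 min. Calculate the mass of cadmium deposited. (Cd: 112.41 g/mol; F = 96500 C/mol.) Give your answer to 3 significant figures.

Charge passed = 0.787 × 4350 = 3423 C
Moles of electrons = 3423 / 96500 = 0.03547 mol
Cd²⁺ + 2e⁻ → Cd, so n(Cd) = 0.03547 / 2 = 0.01774 mol
m = 0.01774 × 112.41 = 1.99 g

1.99 g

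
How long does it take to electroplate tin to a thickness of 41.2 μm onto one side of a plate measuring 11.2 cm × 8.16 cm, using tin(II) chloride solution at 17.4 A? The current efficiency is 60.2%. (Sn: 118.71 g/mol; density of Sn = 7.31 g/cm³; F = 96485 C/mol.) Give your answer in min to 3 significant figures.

7.12 min

Plated area = 11.2 × 8.16 = 91.39 cm²
Volume = 91.39 × 41.2×10⁻⁴ cm = 0.3765 cm³
m(Sn) = 0.3765 × 7.31 = 2.752 g
n(Sn) = 2.752 / 118.71 = 0.02318 mol; n(e⁻) = 2 × 0.02318 = 0.04636 mol
Q = 0.04636 × 96485 / 0.602 = 7430 C
t = 7430 / 17.4 = 427.0 s = 7.12 min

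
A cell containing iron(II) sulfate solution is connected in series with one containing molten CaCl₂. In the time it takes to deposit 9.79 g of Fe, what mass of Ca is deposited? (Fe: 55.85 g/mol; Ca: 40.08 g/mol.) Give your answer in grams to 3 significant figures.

7.03 g

n(Fe) = 9.79 / 55.85 = 0.1753 mol
Fe²⁺ + 2e⁻ → Fe, so n(e⁻) = 2 × 0.1753 = 0.3506 mol
Since the cells are in series, n(e⁻) in the Ca cell is also 0.3506 mol.
Ca²⁺ + 2e⁻ → Ca, so n(Ca) = 0.3506 / 2 = 0.1753 mol
m(Ca) = 0.1753 × 40.08 = 7.03 g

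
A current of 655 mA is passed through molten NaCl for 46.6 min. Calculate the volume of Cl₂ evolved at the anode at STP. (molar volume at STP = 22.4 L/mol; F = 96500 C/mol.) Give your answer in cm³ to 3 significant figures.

Charge passed = 0.655 × 2796 = 1831 C
n(e⁻) = Q/F = 1831/96500 = 0.01897 mol
2Cl⁻ → Cl₂ + 2e⁻, so n(Cl₂) = 0.01897 / 2 = 0.009485 mol
V = 0.009485 × 22.4 = 0.2125 L
= 213 cm³

213 cm³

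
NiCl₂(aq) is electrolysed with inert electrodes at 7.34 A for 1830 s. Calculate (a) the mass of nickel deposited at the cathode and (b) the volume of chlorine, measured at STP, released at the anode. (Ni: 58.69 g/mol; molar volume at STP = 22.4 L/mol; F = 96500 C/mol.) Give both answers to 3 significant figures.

Q = 7.34 × 1830 = 13430 C; n(e⁻) = 13430 / 96500 = 0.1392 mol
Cathode: Ni²⁺ + 2e⁻ → Ni → n(Ni) = 0.1392/2 = 0.06960 mol → 4.08 g
Anode: 2Cl⁻ → Cl₂ + 2e⁻ → n(Cl₂) = 0.1392/2 = 0.06960 mol → 1.56 L

4.08 g Ni; 1.56 L Cl₂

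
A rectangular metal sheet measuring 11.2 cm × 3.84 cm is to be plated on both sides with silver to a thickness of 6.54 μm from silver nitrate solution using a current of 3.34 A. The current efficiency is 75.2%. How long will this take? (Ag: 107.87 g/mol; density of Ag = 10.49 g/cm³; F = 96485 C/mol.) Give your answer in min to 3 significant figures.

Plated area = 2 × 11.2 × 3.84 = 86.02 cm²
Volume = 86.02 × 6.54×10⁻⁴ cm = 0.05626 cm³
m(Ag) = 0.05626 × 10.49 = 0.5902 g
n(Ag) = 0.5902 / 107.87 = 0.005471 mol; n(e⁻) = 0.005471 mol
Q = 0.005471 × 96485 / 0.752 = 702.0 C
t = 702.0 / 3.34 = 210.2 s = 3.50 min

3.50 min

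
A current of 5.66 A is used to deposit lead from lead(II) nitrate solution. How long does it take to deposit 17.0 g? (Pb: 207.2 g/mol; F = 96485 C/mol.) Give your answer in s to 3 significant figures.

2800 s

n(Pb) = 17.0 / 207.2 = 0.08205 mol
Pb²⁺ + 2e⁻ → Pb, so n(e⁻) = 2 × 0.08205 = 0.1641 mol
Q = 0.1641 × 96485 = 15830 C
t = Q / I = 15830 / 5.66 = 2797 s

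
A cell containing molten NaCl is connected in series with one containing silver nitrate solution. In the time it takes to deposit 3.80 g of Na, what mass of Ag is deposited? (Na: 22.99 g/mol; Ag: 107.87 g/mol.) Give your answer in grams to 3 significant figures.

n(Na) = 3.80 / 22.99 = 0.1653 mol
Na⁺ + e⁻ → Na, so n(e⁻) = 0.1653 mol
Same current for the same time ⇒ same n(e⁻) = 0.1653 mol in both cells.
Ag⁺ + e⁻ → Ag, so n(Ag) = 0.1653 mol
m(Ag) = 0.1653 × 107.87 = 17.8 g

17.8 g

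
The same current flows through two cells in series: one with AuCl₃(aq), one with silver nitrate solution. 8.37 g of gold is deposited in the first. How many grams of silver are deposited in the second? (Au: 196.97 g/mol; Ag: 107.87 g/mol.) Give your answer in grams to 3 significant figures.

13.8 g

n(Au) = 8.37 / 196.97 = 0.04249 mol
Au³⁺ + 3e⁻ → Au, so n(e⁻) = 3 × 0.04249 = 0.1275 mol
Since the cells are in series, n(e⁻) in the Ag cell is also 0.1275 mol.
Ag⁺ + e⁻ → Ag, so n(Ag) = 0.1275 mol
m(Ag) = 0.1275 × 107.87 = 13.8 g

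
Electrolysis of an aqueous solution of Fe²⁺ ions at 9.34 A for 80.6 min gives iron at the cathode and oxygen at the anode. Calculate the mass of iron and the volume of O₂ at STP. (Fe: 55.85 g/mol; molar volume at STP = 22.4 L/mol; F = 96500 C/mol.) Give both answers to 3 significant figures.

13.1 g Fe; 2.62 L O₂

Q = 9.34 × 4836 = 45170 C; n(e⁻) = 45170 / 96500 = 0.4681 mol
Cathode: Fe²⁺ + 2e⁻ → Fe → n(Fe) = 0.4681/2 = 0.2341 mol → 13.1 g
Anode: 2H₂O → O₂ + 4H⁺ + 4e⁻ → n(O₂) = 0.4681/4 = 0.1170 mol → 2.62 L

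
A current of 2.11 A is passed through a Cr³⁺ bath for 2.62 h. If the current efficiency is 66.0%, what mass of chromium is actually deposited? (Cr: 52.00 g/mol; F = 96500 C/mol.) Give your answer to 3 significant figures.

2.36 g

Q = 2.11 × 9432 = 19900 C
n(e⁻) = 19900 / 96500 = 0.2062 mol
Cr³⁺ + 3e⁻ → Cr, so theoretical m(Cr) = 0.06873 × 52.00 = 3.574 g
Actual mass = 66.0% × 3.574 = 2.36 g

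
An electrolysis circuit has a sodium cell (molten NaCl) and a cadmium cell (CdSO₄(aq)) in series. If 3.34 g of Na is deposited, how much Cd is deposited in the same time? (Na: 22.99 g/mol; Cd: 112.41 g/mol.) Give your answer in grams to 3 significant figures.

8.17 g

n(Na) = 3.34 / 22.99 = 0.1453 mol
Na⁺ + e⁻ → Na, so n(e⁻) = 0.1453 mol
The cells are in series, so the same charge (and hence the same n(e⁻) = 0.1453 mol) passes through both.
Cd²⁺ + 2e⁻ → Cd, so n(Cd) = 0.1453 / 2 = 0.07265 mol
m(Cd) = 0.07265 × 112.41 = 8.17 g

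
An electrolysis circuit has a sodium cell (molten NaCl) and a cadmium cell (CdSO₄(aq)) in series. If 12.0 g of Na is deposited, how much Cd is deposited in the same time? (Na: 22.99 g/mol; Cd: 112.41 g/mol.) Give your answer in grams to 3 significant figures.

n(Na) = 12.0 / 22.99 = 0.5220 mol
Na⁺ + e⁻ → Na, so n(e⁻) = 0.5220 mol
In series, the same 0.5220 mol of electrons flows through the second cell.
Cd²⁺ + 2e⁻ → Cd, so n(Cd) = 0.5220 / 2 = 0.2610 mol
m(Cd) = 0.2610 × 112.41 = 29.3 g

29.3 g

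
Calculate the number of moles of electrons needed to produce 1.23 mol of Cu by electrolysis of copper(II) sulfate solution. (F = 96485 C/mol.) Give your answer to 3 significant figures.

2.46 mol

Cu²⁺ + 2e⁻ → Cu, so n(e⁻) = 2 × 1.23 = 2.460 mol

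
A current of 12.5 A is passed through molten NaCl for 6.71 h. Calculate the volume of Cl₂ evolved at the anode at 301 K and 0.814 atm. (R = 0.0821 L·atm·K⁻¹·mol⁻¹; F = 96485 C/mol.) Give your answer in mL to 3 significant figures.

Q = 12.5 A × 24156 s = 3.020×10^5 C
Moles of electrons = 3.020×10^5 / 96485 = 3.130 mol
2Cl⁻ → Cl₂ + 2e⁻, so n(Cl₂) = 3.130 / 2 = 1.565 mol
V = nRT/P = 1.565 × 0.0821 × 301 / 0.814 = 47.51 L
= 47500 mL

47500 mL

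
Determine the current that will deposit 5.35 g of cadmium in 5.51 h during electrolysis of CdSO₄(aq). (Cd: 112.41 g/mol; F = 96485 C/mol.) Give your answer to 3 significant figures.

n(Cd) = 5.35 / 112.41 = 0.04759 mol
Cd²⁺ + 2e⁻ → Cd, so n(e⁻) = 2 × 0.04759 = 0.09518 mol
Q = 0.09518 × 96485 = 9183 C
I = Q / t = 9183 / 19836 s = 0.463 A

0.463 A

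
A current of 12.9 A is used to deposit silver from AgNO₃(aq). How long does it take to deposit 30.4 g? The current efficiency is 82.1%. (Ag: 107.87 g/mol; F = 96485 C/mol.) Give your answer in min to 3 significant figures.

42.8 min

n(Ag) = 30.4 / 107.87 = 0.2818 mol
Ag⁺ + e⁻ → Ag, so n(e⁻) = 0.2818 mol
Q = 0.2818 × 96485 / 0.821 = 33120 C
t = Q / I = 33120 / 12.9 = 2567 s = 42.8 min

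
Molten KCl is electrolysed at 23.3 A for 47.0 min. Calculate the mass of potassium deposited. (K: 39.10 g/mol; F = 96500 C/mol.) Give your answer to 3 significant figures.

Charge passed = 23.3 × 2820 = 65710 C
Moles of electrons = 65710 / 96500 = 0.6809 mol
K⁺ + e⁻ → K, so n(K) = 0.6809 mol
m = 0.6809 × 39.10 = 26.6 g

26.6 g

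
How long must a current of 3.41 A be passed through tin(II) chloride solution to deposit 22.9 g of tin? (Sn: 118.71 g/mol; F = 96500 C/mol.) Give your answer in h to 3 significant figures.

3.03 h

n(Sn) = 22.9 / 118.71 = 0.1929 mol
Sn²⁺ + 2e⁻ → Sn, so n(e⁻) = 2 × 0.1929 = 0.3858 mol
Q = 0.3858 × 96500 = 37230 C
t = Q / I = 37230 / 3.41 = 10920 s = 3.03 h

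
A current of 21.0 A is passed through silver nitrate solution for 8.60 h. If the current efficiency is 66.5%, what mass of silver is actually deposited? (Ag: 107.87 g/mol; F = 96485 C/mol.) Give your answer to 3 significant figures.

Q = 21.0 × 30960 = 6.502×10^5 C
n(e⁻) = 6.502×10^5 / 96485 = 6.739 mol
Ag⁺ + e⁻ → Ag, so theoretical m(Ag) = 6.739 × 107.87 = 726.9 g
Actual mass = 66.5% × 726.9 = 483 g

483 g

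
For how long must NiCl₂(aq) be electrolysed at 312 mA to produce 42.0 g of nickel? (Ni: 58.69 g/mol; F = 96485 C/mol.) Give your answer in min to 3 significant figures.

n(Ni) = 42.0 / 58.69 = 0.7156 mol
Ni²⁺ + 2e⁻ → Ni, so n(e⁻) = 2 × 0.7156 = 1.431 mol
Q = 1.431 × 96485 = 1.381×10^5 C
t = Q / I = 1.381×10^5 / 0.312 = 4.426×10^5 s = 7380 min

7380 min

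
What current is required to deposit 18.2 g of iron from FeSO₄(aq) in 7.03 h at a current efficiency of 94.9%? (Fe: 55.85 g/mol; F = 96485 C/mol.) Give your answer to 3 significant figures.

2.62 A

n(Fe) = 18.2 / 55.85 = 0.3259 mol
Fe²⁺ + 2e⁻ → Fe, so n(e⁻) = 2 × 0.3259 = 0.6518 mol
Q = 0.6518 × 96485 / 0.949 = 66270 C
I = Q / t = 66270 / 25308 s = 2.62 A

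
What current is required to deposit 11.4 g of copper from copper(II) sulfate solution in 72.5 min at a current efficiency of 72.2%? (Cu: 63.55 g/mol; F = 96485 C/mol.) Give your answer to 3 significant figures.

11.0 A

n(Cu) = 11.4 / 63.55 = 0.1794 mol
Cu²⁺ + 2e⁻ → Cu, so n(e⁻) = 2 × 0.1794 = 0.3588 mol
Q = 0.3588 × 96485 / 0.722 = 47950 C
I = Q / t = 47950 / 4350 s = 11.0 A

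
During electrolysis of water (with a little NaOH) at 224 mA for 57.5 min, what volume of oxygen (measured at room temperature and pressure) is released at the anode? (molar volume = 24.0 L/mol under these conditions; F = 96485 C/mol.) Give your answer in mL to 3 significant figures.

48.1 mL

Q = 0.224 A × 3450 s = 772.8 C
n(e⁻) = Q/F = 772.8/96485 = 0.008010 mol
2H₂O → O₂ + 4H⁺ + 4e⁻, so n(O₂) = 0.008010 / 4 = 0.002003 mol
V = 0.002003 × 24.0 = 0.04807 L
= 48.1 mL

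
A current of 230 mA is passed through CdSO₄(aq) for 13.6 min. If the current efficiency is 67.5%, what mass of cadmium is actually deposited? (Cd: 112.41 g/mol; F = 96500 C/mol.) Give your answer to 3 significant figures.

Q = 0.230 × 816 = 187.7 C
n(e⁻) = 187.7 / 96500 = 0.001945 mol
Cd²⁺ + 2e⁻ → Cd, so theoretical m(Cd) = 9.725×10^-4 × 112.41 = 0.1093 g
Actual mass = 67.5% × 0.1093 = 0.0738 g

0.0738 g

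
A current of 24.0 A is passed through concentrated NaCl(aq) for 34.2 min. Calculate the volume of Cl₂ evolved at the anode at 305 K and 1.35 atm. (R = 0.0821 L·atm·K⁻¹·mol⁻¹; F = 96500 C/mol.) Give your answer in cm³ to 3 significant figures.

Q = 24.0 A × 2052 s = 49250 C
n(e⁻) = Q/F = 49250/96500 = 0.5104 mol
2Cl⁻ → Cl₂ + 2e⁻, so n(Cl₂) = 0.5104 / 2 = 0.2552 mol
V = nRT/P = 0.2552 × 0.0821 × 305 / 1.35 = 4.734 L
= 4730 cm³

4730 cm³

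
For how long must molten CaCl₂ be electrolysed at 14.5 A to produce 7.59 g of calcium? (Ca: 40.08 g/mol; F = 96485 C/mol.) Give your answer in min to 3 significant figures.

n(Ca) = 7.59 / 40.08 = 0.1894 mol
Ca²⁺ + 2e⁻ → Ca, so n(e⁻) = 2 × 0.1894 = 0.3788 mol
Q = 0.3788 × 96485 = 36550 C
t = Q / I = 36550 / 14.5 = 2521 s = 42.0 min

42.0 min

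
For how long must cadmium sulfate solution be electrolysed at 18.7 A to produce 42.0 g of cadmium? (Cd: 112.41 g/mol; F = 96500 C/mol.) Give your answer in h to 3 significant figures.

1.07 h

n(Cd) = 42.0 / 112.41 = 0.3736 mol
Cd²⁺ + 2e⁻ → Cd, so n(e⁻) = 2 × 0.3736 = 0.7472 mol
Q = 0.7472 × 96500 = 72100 C
t = Q / I = 72100 / 18.7 = 3856 s = 1.07 h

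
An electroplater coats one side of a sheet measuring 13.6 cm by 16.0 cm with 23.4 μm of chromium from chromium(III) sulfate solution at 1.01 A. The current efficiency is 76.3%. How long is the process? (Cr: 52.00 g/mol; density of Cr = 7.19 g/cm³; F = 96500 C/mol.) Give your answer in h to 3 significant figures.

Plated area = 13.6 × 16.0 = 217.6 cm²
Volume = 217.6 × 23.4×10⁻⁴ cm = 0.5092 cm³
m(Cr) = 0.5092 × 7.19 = 3.661 g
n(Cr) = 3.661 / 52.00 = 0.07040 mol; n(e⁻) = 3 × 0.07040 = 0.2112 mol
Q = 0.2112 × 96500 / 0.763 = 26710 C
t = 26710 / 1.01 = 26450 s = 7.35 h

7.35 h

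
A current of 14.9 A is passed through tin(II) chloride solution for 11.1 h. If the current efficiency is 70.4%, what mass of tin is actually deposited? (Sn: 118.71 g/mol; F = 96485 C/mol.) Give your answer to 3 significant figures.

Q = 14.9 × 39960 = 5.954×10^5 C
n(e⁻) = 5.954×10^5 / 96485 = 6.171 mol
Sn²⁺ + 2e⁻ → Sn, so theoretical m(Sn) = 3.086 × 118.71 = 366.3 g
Actual mass = 70.4% × 366.3 = 258 g

258 g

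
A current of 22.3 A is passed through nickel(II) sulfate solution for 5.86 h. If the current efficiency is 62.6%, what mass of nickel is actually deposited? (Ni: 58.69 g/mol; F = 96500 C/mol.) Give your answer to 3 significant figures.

Q = 22.3 × 21096 = 4.704×10^5 C
n(e⁻) = 4.704×10^5 / 96500 = 4.875 mol
Ni²⁺ + 2e⁻ → Ni, so theoretical m(Ni) = 2.438 × 58.69 = 143.1 g
Actual mass = 62.6% × 143.1 = 89.6 g

89.6 g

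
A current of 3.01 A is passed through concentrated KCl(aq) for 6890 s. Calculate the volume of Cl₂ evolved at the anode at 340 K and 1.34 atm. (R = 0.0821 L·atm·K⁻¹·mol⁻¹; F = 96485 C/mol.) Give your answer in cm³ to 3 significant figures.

2240 cm³

Q = 3.01 A × 6890 s = 20740 C
n(e⁻) = Q/F = 20740/96485 = 0.2150 mol
2Cl⁻ → Cl₂ + 2e⁻, so n(Cl₂) = 0.2150 / 2 = 0.1075 mol
V = nRT/P = 0.1075 × 0.0821 × 340 / 1.34 = 2.239 L
= 2240 cm³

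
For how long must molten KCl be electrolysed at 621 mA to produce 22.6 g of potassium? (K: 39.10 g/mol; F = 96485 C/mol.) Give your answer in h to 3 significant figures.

24.9 h

n(K) = 22.6 / 39.10 = 0.5780 mol
K⁺ + e⁻ → K, so n(e⁻) = 0.5780 mol
Q = 0.5780 × 96485 = 55770 C
t = Q / I = 55770 / 0.621 = 89810 s = 24.9 h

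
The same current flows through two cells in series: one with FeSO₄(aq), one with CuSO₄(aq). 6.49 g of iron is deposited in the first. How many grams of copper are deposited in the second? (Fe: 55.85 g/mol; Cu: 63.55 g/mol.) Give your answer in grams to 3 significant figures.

n(Fe) = 6.49 / 55.85 = 0.1162 mol
Fe²⁺ + 2e⁻ → Fe, so n(e⁻) = 2 × 0.1162 = 0.2324 mol
The cells are in series, so the same charge (and hence the same n(e⁻) = 0.2324 mol) passes through both.
Cu²⁺ + 2e⁻ → Cu, so n(Cu) = 0.2324 / 2 = 0.1162 mol
m(Cu) = 0.1162 × 63.55 = 7.38 g

7.38 g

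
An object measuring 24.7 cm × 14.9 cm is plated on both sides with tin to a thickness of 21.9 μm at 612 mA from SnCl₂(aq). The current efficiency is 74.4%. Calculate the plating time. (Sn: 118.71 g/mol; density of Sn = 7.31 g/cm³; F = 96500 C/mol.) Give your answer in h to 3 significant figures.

Plated area = 2 × 24.7 × 14.9 = 736.1 cm²
Volume = 736.1 × 21.9×10⁻⁴ cm = 1.612 cm³
m(Sn) = 1.612 × 7.31 = 11.78 g
n(Sn) = 11.78 / 118.71 = 0.09923 mol; n(e⁻) = 2 × 0.09923 = 0.1985 mol
Q = 0.1985 × 96500 / 0.744 = 25750 C
t = 25750 / 0.612 = 42080 s = 11.7 h

11.7 h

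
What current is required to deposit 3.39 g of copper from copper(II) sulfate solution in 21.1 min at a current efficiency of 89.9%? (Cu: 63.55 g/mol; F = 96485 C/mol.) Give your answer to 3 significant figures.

9.04 A

n(Cu) = 3.39 / 63.55 = 0.05334 mol
Cu²⁺ + 2e⁻ → Cu, so n(e⁻) = 2 × 0.05334 = 0.1067 mol
Q = 0.1067 × 96485 / 0.899 = 11450 C
I = Q / t = 11450 / 1266 s = 9.04 A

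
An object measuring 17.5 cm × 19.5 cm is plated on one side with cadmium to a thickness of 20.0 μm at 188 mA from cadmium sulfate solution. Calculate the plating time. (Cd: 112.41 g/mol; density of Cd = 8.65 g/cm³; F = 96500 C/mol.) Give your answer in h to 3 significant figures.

15.0 h

Plated area = 17.5 × 19.5 = 341.3 cm²
Volume = 341.3 × 20.0×10⁻⁴ cm = 0.6826 cm³
m(Cd) = 0.6826 × 8.65 = 5.904 g
n(Cd) = 5.904 / 112.41 = 0.05252 mol; n(e⁻) = 2 × 0.05252 = 0.1050 mol
Q = 0.1050 × 96500 = 10130 C
t = 10130 / 0.188 = 53880 s = 15.0 h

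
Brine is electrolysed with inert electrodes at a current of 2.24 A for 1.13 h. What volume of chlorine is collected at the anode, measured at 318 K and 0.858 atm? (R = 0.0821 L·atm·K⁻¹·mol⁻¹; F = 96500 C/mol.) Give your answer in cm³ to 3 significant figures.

1440 cm³

Charge passed = 2.24 × 4068 = 9112 C
Moles of electrons = 9112 / 96500 = 0.09442 mol
2Cl⁻ → Cl₂ + 2e⁻, so n(Cl₂) = 0.09442 / 2 = 0.04721 mol
V = nRT/P = 0.04721 × 0.0821 × 318 / 0.858 = 1.437 L
= 1440 cm³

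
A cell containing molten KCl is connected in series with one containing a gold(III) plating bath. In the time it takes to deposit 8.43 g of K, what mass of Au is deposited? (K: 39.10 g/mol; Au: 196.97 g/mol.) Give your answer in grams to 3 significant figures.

14.2 g

n(K) = 8.43 / 39.10 = 0.2156 mol
K⁺ + e⁻ → K, so n(e⁻) = 0.2156 mol
The cells are in series, so the same charge (and hence the same n(e⁻) = 0.2156 mol) passes through both.
Au³⁺ + 3e⁻ → Au, so n(Au) = 0.2156 / 3 = 0.07187 mol
m(Au) = 0.07187 × 196.97 = 14.2 g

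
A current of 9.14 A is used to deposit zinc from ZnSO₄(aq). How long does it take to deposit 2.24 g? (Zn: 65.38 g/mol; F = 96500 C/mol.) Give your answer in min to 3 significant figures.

n(Zn) = 2.24 / 65.38 = 0.03426 mol
Zn²⁺ + 2e⁻ → Zn, so n(e⁻) = 2 × 0.03426 = 0.06852 mol
Q = 0.06852 × 96500 = 6612 C
t = Q / I = 6612 / 9.14 = 723.4 s = 12.1 min

12.1 min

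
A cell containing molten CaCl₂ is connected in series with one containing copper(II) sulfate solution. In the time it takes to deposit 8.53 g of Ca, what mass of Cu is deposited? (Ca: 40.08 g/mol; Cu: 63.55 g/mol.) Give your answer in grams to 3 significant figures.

n(Ca) = 8.53 / 40.08 = 0.2128 mol
Ca²⁺ + 2e⁻ → Ca, so n(e⁻) = 2 × 0.2128 = 0.4256 mol
The cells are in series, so the same charge (and hence the same n(e⁻) = 0.4256 mol) passes through both.
Cu²⁺ + 2e⁻ → Cu, so n(Cu) = 0.4256 / 2 = 0.2128 mol
m(Cu) = 0.2128 × 63.55 = 13.5 g

13.5 g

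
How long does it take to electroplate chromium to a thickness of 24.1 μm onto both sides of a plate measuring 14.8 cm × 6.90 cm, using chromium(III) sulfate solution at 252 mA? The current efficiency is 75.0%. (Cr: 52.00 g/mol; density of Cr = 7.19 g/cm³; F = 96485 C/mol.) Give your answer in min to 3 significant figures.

Plated area = 2 × 14.8 × 6.90 = 204.2 cm²
Volume = 204.2 × 24.1×10⁻⁴ cm = 0.4921 cm³
m(Cr) = 0.4921 × 7.19 = 3.538 g
n(Cr) = 3.538 / 52.00 = 0.06804 mol; n(e⁻) = 3 × 0.06804 = 0.2041 mol
Q = 0.2041 × 96485 / 0.750 = 26260 C
t = 26260 / 0.252 = 1.042×10^5 s = 1740 min

1740 min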